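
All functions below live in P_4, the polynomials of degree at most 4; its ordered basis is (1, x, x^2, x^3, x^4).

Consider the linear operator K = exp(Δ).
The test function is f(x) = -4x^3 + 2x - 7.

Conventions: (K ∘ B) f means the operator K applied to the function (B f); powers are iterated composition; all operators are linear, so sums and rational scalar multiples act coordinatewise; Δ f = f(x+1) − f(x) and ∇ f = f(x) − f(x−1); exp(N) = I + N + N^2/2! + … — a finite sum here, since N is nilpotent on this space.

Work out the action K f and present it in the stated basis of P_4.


the image equals g(x) = -4x^3 - 12x^2 - 22x - 25

order-1 term: -12x^2 - 12x - 2
order-2 term: -12x - 12
order-3 term: -4
the series for exp(Δ) f terminates at order 3
exp(Δ) f = -4x^3 - 12x^2 - 22x - 25


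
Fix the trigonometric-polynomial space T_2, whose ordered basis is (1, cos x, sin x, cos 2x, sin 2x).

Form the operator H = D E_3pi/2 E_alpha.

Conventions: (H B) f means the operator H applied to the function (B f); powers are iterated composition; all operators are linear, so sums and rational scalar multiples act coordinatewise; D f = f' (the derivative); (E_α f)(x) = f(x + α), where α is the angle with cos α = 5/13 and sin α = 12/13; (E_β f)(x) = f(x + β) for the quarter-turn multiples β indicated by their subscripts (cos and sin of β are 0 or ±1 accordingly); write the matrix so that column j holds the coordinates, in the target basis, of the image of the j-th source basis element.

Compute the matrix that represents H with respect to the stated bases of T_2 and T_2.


image of 1: 0
image of cos x: (5/13)cos x - (12/13)sin x
image of sin x: (12/13)cos x + (5/13)sin x
image of cos 2x: (240/169)cos 2x - (238/169)sin 2x
image of sin 2x: (238/169)cos 2x + (240/169)sin 2x
each image's coordinates form column j of the matrix

the matrix is [[0, 0, 0, 0, 0]; [0, 5/13, 12/13, 0, 0]; [0, -12/13, 5/13, 0, 0]; [0, 0, 0, 240/169, 238/169]; [0, 0, 0, -238/169, 240/169]] (rows listed top to bottom)


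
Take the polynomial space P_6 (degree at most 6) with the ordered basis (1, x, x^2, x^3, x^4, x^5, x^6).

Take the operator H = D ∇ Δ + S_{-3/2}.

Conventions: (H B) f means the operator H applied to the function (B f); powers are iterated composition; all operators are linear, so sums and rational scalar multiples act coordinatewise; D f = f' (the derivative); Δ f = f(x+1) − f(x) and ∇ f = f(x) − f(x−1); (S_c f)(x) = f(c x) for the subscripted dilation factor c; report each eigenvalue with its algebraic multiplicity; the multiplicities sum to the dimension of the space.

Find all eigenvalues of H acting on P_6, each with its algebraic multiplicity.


λ = -243/32 (multiplicity 1), λ = -27/8 (multiplicity 1), λ = -3/2 (multiplicity 1), λ = 1 (multiplicity 1), λ = 9/4 (multiplicity 1), λ = 81/16 (multiplicity 1), λ = 729/64 (multiplicity 1)

image of 1: 1
image of x: -(3/2)x
image of x^2: (9/4)x^2
image of x^3: -(27/8)x^3 + 6
image of x^4: (81/16)x^4 + 24x
image of x^5: -(243/32)x^5 + 60x^2 + 10
image of x^6: (729/64)x^6 + 120x^3 + 60x
the matrix is upper triangular; its diagonal is (1, -3/2, 9/4, -27/8, 81/16, -243/32, 729/64)
for a triangular matrix the eigenvalues are the diagonal entries, with algebraic multiplicity their repetition count


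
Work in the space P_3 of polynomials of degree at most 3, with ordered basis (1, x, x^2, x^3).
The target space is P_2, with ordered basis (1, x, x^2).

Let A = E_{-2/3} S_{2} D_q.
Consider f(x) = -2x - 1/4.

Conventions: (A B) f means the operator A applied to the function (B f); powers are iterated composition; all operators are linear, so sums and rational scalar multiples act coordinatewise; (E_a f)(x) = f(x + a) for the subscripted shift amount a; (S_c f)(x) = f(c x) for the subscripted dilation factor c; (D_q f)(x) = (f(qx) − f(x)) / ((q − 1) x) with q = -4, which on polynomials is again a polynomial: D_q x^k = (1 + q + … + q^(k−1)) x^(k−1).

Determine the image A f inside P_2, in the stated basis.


the image equals g(x) = -2

D_q f = -2
S_{2} D_q f = -2
E_{-2/3} S_{2} D_q f = -2


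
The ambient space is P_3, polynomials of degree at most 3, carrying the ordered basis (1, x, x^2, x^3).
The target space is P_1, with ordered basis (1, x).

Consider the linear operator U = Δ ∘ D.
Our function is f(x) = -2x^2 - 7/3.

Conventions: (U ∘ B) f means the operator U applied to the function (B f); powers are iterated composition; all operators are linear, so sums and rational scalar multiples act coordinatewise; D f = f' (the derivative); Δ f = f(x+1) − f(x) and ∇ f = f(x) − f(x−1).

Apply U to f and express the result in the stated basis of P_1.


g(x) = -4

D f = -4x
Δ D f = -4


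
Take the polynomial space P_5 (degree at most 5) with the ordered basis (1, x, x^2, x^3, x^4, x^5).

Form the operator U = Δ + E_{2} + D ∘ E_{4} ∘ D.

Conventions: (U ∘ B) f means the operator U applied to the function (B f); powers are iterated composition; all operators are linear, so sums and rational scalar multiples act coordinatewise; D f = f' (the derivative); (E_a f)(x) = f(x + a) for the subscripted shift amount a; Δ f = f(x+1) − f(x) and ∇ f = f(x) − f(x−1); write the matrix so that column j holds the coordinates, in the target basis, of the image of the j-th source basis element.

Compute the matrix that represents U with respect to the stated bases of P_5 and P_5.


the matrix is [[1, 3, 7, 33, 209, 1313]; [0, 1, 6, 21, 132, 1045]; [0, 0, 1, 9, 42, 330]; [0, 0, 0, 1, 12, 70]; [0, 0, 0, 0, 1, 15]; [0, 0, 0, 0, 0, 1]] (rows listed top to bottom)

image of 1: 1
image of x: x + 3
image of x^2: x^2 + 6x + 7
image of x^3: x^3 + 9x^2 + 21x + 33
image of x^4: x^4 + 12x^3 + 42x^2 + 132x + 209
image of x^5: x^5 + 15x^4 + 70x^3 + 330x^2 + 1045x + 1313
each image's coordinates form column j of the matrix


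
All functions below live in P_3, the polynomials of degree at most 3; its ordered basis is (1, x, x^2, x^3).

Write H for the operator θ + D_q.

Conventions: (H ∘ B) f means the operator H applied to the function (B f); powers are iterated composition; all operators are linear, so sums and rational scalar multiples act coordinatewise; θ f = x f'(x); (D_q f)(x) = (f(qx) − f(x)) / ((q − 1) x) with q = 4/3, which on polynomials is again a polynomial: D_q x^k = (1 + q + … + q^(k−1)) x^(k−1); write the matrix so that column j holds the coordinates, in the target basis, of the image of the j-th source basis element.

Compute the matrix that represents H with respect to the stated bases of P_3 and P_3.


the matrix is [[0, 1, 0, 0]; [0, 1, 7/3, 0]; [0, 0, 2, 37/9]; [0, 0, 0, 3]] (rows listed top to bottom)

image of 1: 0
image of x: x + 1
image of x^2: 2x^2 + (7/3)x
image of x^3: 3x^3 + (37/9)x^2
each image's coordinates form column j of the matrix


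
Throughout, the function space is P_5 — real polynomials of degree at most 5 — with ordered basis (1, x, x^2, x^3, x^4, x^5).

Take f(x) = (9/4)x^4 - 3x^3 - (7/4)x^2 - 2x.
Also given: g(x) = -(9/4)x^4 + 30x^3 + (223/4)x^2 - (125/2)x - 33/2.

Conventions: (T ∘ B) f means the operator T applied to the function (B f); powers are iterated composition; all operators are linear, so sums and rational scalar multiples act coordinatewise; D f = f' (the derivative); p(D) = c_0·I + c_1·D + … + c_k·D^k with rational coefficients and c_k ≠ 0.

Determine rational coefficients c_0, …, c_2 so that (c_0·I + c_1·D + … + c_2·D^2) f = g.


p(D) = -I + 3·D + 3·D^2, i.e. c_0 = -1, c_1 = 3, c_2 = 3

D^0 f = (9/4)x^4 - 3x^3 - (7/4)x^2 - 2x
D^1 f = 9x^3 - 9x^2 - (7/2)x - 2
D^2 f = 27x^2 - 18x - 7/2
matching coefficients of g against c_0 f + c_1 Df + … from the top degree down determines the c_i
solution: c_0 = -1, c_1 = 3, c_2 = 3


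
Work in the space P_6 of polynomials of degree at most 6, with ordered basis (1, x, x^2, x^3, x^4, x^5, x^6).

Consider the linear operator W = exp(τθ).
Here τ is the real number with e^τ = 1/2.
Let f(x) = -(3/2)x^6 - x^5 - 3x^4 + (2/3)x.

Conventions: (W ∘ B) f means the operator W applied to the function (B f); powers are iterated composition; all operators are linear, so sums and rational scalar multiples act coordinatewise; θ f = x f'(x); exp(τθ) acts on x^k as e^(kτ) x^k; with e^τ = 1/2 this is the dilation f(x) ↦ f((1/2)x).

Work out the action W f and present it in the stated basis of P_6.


exp(τθ) x^k = e^(kτ) x^k; with e^τ = 1/2 this sends x^k to (1/2)^k x^k
x ↦ 1/2 x
x^4 ↦ 1/16 x^4
x^5 ↦ 1/32 x^5
x^6 ↦ 1/64 x^6
applying this coordinatewise to f: exp(τθ) f = -(3/128)x^6 - (1/32)x^5 - (3/16)x^4 + (1/3)x

g(x) = -(3/128)x^6 - (1/32)x^5 - (3/16)x^4 + (1/3)x


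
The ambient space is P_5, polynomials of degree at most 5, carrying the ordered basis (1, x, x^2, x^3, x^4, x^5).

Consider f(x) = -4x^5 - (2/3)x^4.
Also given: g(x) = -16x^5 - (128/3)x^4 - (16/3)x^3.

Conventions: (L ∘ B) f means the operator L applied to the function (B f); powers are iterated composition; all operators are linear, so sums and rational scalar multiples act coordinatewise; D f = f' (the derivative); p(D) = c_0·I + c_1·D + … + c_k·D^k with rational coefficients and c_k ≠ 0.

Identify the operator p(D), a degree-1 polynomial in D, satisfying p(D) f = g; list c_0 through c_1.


D^0 f = -4x^5 - (2/3)x^4
D^1 f = -20x^4 - (8/3)x^3
matching coefficients of g against c_0 f + c_1 Df + … from the top degree down determines the c_i
solution: c_0 = 4, c_1 = 2

c_0 = 4, c_1 = 2


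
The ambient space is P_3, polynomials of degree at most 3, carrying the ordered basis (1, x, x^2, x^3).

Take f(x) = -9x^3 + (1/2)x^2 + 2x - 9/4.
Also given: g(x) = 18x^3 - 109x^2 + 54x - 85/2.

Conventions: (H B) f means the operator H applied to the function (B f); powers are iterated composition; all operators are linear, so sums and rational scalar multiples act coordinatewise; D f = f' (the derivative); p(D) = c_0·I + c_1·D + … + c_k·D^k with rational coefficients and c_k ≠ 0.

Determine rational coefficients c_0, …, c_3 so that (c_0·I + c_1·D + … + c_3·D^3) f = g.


c_0 = -2, c_1 = 4, c_2 = -1, c_3 = 1

D^0 f = -9x^3 + (1/2)x^2 + 2x - 9/4
D^1 f = -27x^2 + x + 2
D^2 f = -54x + 1
D^3 f = -54
matching coefficients of g against c_0 f + c_1 Df + … from the top degree down determines the c_i
solution: c_0 = -2, c_1 = 4, c_2 = -1, c_3 = 1


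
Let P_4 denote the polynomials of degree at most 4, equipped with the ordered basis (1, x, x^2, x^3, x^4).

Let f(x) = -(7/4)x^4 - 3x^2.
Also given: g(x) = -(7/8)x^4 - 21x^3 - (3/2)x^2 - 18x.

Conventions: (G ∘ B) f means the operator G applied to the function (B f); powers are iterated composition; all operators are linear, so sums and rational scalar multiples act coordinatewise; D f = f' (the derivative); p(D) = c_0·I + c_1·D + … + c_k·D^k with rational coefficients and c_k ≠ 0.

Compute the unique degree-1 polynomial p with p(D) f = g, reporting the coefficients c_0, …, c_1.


D^0 f = -(7/4)x^4 - 3x^2
D^1 f = -7x^3 - 6x
matching coefficients of g against c_0 f + c_1 Df + … from the top degree down determines the c_i
solution: c_0 = 1/2, c_1 = 3

p(D) = (1/2)·I + 3·D, i.e. c_0 = 1/2, c_1 = 3


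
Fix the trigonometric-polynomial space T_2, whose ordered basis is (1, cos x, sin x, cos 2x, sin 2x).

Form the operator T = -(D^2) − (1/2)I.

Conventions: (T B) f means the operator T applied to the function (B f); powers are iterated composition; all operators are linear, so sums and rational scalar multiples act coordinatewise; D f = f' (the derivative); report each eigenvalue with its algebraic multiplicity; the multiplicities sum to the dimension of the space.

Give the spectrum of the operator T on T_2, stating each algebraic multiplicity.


λ = -1/2 (multiplicity 1), λ = 1/2 (multiplicity 2), λ = 7/2 (multiplicity 2)

image of 1: -1/2
image of cos x: (1/2)cos x
image of sin x: (1/2)sin x
image of cos 2x: (7/2)cos 2x
image of sin 2x: (7/2)sin 2x
the matrix is diagonal; its diagonal is (-1/2, 1/2, 1/2, 7/2, 7/2)
for a triangular matrix the eigenvalues are the diagonal entries, with algebraic multiplicity their repetition count


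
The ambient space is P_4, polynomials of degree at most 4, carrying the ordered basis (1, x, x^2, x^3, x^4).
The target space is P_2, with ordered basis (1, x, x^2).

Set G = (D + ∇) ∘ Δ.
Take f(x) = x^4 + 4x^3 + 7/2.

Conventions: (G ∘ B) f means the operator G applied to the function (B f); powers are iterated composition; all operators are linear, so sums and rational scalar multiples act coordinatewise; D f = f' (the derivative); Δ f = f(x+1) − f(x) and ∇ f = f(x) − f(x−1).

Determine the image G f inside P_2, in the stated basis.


g(x) = 24x^2 + 60x + 18

Δ f = 4x^3 + 18x^2 + 16x + 5
D Δ f = 12x^2 + 36x + 16
∇ Δ f = 12x^2 + 24x + 2
(D + ∇) Δ f = 24x^2 + 60x + 18


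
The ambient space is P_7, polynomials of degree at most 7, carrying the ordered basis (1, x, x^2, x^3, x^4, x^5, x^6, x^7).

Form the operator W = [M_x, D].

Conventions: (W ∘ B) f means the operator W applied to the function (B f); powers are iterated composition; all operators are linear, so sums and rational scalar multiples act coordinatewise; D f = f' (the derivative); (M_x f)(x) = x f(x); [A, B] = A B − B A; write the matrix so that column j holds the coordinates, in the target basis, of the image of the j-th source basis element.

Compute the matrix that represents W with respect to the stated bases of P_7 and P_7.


the matrix is [[-1, 0, 0, 0, 0, 0, 0, 0]; [0, -1, 0, 0, 0, 0, 0, 0]; [0, 0, -1, 0, 0, 0, 0, 0]; [0, 0, 0, -1, 0, 0, 0, 0]; [0, 0, 0, 0, -1, 0, 0, 0]; [0, 0, 0, 0, 0, -1, 0, 0]; [0, 0, 0, 0, 0, 0, -1, 0]; [0, 0, 0, 0, 0, 0, 0, -1]] (rows listed top to bottom)

image of 1: -1
image of x: -x
image of x^2: -x^2
image of x^3: -x^3
image of x^4: -x^4
image of x^5: -x^5
image of x^6: -x^6
image of x^7: -x^7
each image's coordinates form column j of the matrix


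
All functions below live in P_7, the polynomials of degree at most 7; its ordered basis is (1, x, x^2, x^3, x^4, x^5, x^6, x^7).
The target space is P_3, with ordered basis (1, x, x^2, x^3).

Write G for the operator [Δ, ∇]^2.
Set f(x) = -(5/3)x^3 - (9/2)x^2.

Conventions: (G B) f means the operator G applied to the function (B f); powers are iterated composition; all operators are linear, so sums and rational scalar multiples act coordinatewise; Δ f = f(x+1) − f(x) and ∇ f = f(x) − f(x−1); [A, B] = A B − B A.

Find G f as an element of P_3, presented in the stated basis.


the result is g(x) = 0

∇ f = -5x^2 - 4x + 17/6
Δ ∇ f = -10x - 9
Δ f = -5x^2 - 14x - 37/6
∇ Δ f = -10x - 9
[Δ, ∇] f = 0
∇ [Δ, ∇] f = 0
Δ ∇ [Δ, ∇] f = 0
Δ [Δ, ∇] f = 0
∇ Δ [Δ, ∇] f = 0
[Δ, ∇] [Δ, ∇] f = 0


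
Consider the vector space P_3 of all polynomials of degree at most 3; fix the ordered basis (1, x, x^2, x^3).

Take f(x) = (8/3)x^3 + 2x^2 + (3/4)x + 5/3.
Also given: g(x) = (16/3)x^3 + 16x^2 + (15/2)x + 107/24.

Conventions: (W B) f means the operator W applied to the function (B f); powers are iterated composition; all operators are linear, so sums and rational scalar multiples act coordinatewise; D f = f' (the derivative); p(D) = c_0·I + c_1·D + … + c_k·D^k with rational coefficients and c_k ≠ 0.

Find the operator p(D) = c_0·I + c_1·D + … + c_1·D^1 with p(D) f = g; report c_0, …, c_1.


D^0 f = (8/3)x^3 + 2x^2 + (3/4)x + 5/3
D^1 f = 8x^2 + 4x + 3/4
matching coefficients of g against c_0 f + c_1 Df + … from the top degree down determines the c_i
solution: c_0 = 2, c_1 = 3/2

p(D) = 2·I + (3/2)·D, i.e. c_0 = 2, c_1 = 3/2


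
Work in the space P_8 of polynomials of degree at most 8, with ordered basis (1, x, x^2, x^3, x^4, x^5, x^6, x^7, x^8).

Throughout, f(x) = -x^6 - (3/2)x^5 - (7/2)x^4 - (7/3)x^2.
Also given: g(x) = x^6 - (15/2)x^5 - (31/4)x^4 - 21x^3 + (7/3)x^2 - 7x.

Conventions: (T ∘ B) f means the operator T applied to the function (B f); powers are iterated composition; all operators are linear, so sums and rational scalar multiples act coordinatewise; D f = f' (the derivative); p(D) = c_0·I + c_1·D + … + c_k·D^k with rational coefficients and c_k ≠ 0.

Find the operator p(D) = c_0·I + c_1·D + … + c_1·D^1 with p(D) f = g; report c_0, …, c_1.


D^0 f = -x^6 - (3/2)x^5 - (7/2)x^4 - (7/3)x^2
D^1 f = -6x^5 - (15/2)x^4 - 14x^3 - (14/3)x
matching coefficients of g against c_0 f + c_1 Df + … from the top degree down determines the c_i
solution: c_0 = -1, c_1 = 3/2

p(D) = -I + (3/2)·D, i.e. c_0 = -1, c_1 = 3/2


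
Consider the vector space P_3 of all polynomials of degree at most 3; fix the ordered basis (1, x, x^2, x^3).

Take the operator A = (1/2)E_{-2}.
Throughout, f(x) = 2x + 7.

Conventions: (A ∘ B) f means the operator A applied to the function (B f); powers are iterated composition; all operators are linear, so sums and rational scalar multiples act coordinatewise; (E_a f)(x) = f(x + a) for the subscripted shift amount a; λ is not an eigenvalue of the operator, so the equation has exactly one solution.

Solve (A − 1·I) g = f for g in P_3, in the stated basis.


write g with unknown coordinates in the stated basis and equate coefficients in (A − 1·I) g = f
solving from the highest basis element down gives g = -4x - 6
check: A g = -2x + 1
so A g − 1·g = 2x + 7 = f ✓

the image equals g(x) = -4x - 6


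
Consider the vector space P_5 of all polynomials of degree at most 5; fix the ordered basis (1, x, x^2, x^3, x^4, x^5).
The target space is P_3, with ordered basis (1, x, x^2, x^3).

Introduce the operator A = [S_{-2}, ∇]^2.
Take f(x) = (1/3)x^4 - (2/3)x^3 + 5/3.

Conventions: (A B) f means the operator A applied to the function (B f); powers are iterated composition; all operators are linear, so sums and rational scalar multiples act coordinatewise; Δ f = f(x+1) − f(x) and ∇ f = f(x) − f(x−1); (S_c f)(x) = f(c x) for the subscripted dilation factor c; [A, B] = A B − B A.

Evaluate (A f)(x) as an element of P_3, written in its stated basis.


∇ f = (4/3)x^3 - 4x^2 + (10/3)x - 1
S_{-2} ∇ f = -(32/3)x^3 - 16x^2 - (20/3)x - 1
S_{-2} f = (16/3)x^4 + (16/3)x^3 + 5/3
∇ S_{-2} f = (64/3)x^3 - 16x^2 + (16/3)x
[S_{-2}, ∇] f = -32x^3 - 12x - 1
∇ [S_{-2}, ∇] f = -96x^2 + 96x - 44
S_{-2} ∇ [S_{-2}, ∇] f = -384x^2 - 192x - 44
S_{-2} [S_{-2}, ∇] f = 256x^3 + 24x - 1
∇ S_{-2} [S_{-2}, ∇] f = 768x^2 - 768x + 280
[S_{-2}, ∇] [S_{-2}, ∇] f = -1152x^2 + 576x - 324

g(x) = -1152x^2 + 576x - 324


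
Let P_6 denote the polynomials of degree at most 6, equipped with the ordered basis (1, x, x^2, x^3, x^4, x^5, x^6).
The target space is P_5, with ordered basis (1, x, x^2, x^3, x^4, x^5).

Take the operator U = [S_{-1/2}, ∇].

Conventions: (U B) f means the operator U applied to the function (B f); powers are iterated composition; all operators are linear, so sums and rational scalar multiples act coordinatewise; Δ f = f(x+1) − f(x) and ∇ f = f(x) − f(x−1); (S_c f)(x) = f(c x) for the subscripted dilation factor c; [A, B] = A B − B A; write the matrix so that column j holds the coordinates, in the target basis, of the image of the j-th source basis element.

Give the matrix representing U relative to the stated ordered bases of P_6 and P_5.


image of 1: 0
image of x: 3/2
image of x^2: -(3/2)x - 3/4
image of x^3: (9/8)x^2 + (9/8)x + 9/8
image of x^4: -(3/4)x^3 - (9/8)x^2 - (9/4)x - 15/16
image of x^5: (15/32)x^4 + (15/16)x^3 + (45/16)x^2 + (75/32)x + 33/32
image of x^6: -(9/32)x^5 - (45/64)x^4 - (45/16)x^3 - (225/64)x^2 - (99/32)x - 63/64
each image's coordinates form column j of the matrix

the matrix is [[0, 3/2, -3/4, 9/8, -15/16, 33/32, -63/64]; [0, 0, -3/2, 9/8, -9/4, 75/32, -99/32]; [0, 0, 0, 9/8, -9/8, 45/16, -225/64]; [0, 0, 0, 0, -3/4, 15/16, -45/16]; [0, 0, 0, 0, 0, 15/32, -45/64]; [0, 0, 0, 0, 0, 0, -9/32]] (rows listed top to bottom)


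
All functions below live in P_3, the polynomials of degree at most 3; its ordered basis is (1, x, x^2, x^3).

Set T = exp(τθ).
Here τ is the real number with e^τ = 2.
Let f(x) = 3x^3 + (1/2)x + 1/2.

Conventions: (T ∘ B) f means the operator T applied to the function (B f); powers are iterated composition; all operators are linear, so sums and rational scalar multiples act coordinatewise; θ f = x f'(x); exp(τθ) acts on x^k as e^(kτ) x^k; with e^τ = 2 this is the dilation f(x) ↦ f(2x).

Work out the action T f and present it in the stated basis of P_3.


the result is g(x) = 24x^3 + x + 1/2

exp(τθ) x^k = e^(kτ) x^k; with e^τ = 2 this sends x^k to 2^k x^k
x ↦ 2 x
x^3 ↦ 8 x^3
applying this coordinatewise to f: exp(τθ) f = 24x^3 + x + 1/2


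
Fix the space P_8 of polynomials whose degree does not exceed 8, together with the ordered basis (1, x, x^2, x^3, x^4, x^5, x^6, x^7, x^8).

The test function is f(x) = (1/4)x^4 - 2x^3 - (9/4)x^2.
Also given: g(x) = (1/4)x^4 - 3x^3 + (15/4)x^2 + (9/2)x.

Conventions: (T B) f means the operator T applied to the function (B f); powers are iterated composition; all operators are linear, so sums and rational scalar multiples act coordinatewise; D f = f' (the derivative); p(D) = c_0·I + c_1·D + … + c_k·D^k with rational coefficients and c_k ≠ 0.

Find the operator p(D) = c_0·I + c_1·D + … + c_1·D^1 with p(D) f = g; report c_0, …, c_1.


c_0 = 1, c_1 = -1

D^0 f = (1/4)x^4 - 2x^3 - (9/4)x^2
D^1 f = x^3 - 6x^2 - (9/2)x
matching coefficients of g against c_0 f + c_1 Df + … from the top degree down determines the c_i
solution: c_0 = 1, c_1 = -1


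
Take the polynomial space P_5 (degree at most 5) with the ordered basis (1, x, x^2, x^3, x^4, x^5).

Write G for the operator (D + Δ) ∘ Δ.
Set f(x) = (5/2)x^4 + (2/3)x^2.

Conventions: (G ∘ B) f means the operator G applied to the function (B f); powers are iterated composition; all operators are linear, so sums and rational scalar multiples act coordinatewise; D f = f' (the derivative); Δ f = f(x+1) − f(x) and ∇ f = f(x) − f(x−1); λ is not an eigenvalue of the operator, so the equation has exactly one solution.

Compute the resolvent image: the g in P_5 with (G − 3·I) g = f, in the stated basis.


g(x) = -(5/6)x^4 - (62/9)x^2 - 10x - 383/27

write g with unknown coordinates in the stated basis and equate coefficients in (G − 3·I) g = f
solving from the highest basis element down gives g = -(5/6)x^4 - (62/9)x^2 - 10x - 383/27
check: G g = -20x^2 - 30x - 383/9
so G g − 3·g = (5/2)x^4 + (2/3)x^2 = f ✓


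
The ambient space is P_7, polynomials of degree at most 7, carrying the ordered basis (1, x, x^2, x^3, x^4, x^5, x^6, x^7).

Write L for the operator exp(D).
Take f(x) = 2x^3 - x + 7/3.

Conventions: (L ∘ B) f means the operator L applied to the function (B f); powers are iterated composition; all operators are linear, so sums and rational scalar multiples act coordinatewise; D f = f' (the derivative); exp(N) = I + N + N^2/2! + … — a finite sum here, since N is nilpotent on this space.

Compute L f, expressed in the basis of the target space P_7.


order-1 term: 6x^2 - 1
order-2 term: 6x
order-3 term: 2
the series for exp(D) f terminates at order 3
exp(D) f = 2x^3 + 6x^2 + 5x + 10/3

the image equals g(x) = 2x^3 + 6x^2 + 5x + 10/3


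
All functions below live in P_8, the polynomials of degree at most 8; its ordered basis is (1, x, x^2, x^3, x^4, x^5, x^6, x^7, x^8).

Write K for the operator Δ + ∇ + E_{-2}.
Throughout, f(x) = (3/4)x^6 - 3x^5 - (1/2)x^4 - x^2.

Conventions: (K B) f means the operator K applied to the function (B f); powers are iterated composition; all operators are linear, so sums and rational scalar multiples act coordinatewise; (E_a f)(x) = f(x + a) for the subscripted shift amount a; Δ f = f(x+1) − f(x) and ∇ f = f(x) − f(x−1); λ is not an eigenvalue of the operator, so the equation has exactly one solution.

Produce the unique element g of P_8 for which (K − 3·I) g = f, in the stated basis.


the image equals g(x) = -(3/8)x^6 + (3/2)x^5 - 11x^4 + (105/2)x^3 - (443/2)x^2 + (2163/4)x - 723

write g with unknown coordinates in the stated basis and equate coefficients in (K − 3·I) g = f
solving from the highest basis element down gives g = -(3/8)x^6 + (3/2)x^5 - 11x^4 + (105/2)x^3 - (443/2)x^2 + (2163/4)x - 723
check: K g = -(3/8)x^6 + (3/2)x^5 - (67/2)x^4 + (315/2)x^3 - (1331/2)x^2 + (6489/4)x - 2169
so K g − 3·g = (3/4)x^6 - 3x^5 - (1/2)x^4 - x^2 = f ✓


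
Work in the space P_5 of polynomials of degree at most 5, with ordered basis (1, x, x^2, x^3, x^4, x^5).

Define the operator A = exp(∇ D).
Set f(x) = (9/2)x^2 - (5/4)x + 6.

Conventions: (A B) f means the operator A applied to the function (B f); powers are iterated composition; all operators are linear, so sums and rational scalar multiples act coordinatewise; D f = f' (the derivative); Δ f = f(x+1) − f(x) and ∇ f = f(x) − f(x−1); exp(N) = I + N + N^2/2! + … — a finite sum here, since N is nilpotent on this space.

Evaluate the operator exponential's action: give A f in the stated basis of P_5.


the image equals g(x) = (9/2)x^2 - (5/4)x + 15

order-1 term: 9
the series for exp(∇ D) f terminates at order 1
exp(∇ D) f = (9/2)x^2 - (5/4)x + 15


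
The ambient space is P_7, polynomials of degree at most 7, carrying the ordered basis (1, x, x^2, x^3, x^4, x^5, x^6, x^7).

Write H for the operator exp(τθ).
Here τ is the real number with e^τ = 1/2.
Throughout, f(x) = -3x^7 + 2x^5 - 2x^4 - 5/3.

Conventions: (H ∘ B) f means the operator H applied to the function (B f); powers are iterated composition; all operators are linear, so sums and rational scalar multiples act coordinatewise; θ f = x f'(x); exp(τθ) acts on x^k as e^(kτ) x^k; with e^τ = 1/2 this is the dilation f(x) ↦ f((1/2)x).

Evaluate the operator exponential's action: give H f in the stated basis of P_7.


exp(τθ) x^k = e^(kτ) x^k; with e^τ = 1/2 this sends x^k to (1/2)^k x^k
x^4 ↦ 1/16 x^4
x^5 ↦ 1/32 x^5
x^7 ↦ 1/128 x^7
applying this coordinatewise to f: exp(τθ) f = -(3/128)x^7 + (1/16)x^5 - (1/8)x^4 - 5/3

the image equals g(x) = -(3/128)x^7 + (1/16)x^5 - (1/8)x^4 - 5/3


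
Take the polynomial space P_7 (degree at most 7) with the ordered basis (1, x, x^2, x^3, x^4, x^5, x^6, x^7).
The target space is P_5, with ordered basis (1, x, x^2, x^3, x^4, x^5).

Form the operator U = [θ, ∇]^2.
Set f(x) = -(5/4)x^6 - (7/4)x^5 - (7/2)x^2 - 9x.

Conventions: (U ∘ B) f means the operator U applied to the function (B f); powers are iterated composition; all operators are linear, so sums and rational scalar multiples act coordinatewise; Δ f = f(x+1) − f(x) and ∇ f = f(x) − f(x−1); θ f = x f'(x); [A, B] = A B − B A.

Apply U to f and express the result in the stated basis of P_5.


∇ f = -(15/2)x^5 + 10x^4 - (15/2)x^3 + (5/4)x^2 - (23/4)x - 6
θ ∇ f = -(75/2)x^5 + 40x^4 - (45/2)x^3 + (5/2)x^2 - (23/4)x
θ f = -(15/2)x^6 - (35/4)x^5 - 7x^2 - 9x
∇ θ f = -45x^5 + (275/4)x^4 - (125/2)x^3 + 25x^2 - (61/4)x - 13/4
[θ, ∇] f = (15/2)x^5 - (115/4)x^4 + 40x^3 - (45/2)x^2 + (19/2)x + 13/4
∇ [θ, ∇] f = (75/2)x^4 - 190x^3 + (735/2)x^2 - (635/2)x + 433/4
θ ∇ [θ, ∇] f = 150x^4 - 570x^3 + 735x^2 - (635/2)x
θ [θ, ∇] f = (75/2)x^5 - 115x^4 + 120x^3 - 45x^2 + (19/2)x
∇ θ [θ, ∇] f = (375/2)x^4 - 835x^3 + 1425x^2 - (2195/2)x + 327
[θ, ∇] [θ, ∇] f = -(75/2)x^4 + 265x^3 - 690x^2 + 780x - 327

the result is g(x) = -(75/2)x^4 + 265x^3 - 690x^2 + 780x - 327


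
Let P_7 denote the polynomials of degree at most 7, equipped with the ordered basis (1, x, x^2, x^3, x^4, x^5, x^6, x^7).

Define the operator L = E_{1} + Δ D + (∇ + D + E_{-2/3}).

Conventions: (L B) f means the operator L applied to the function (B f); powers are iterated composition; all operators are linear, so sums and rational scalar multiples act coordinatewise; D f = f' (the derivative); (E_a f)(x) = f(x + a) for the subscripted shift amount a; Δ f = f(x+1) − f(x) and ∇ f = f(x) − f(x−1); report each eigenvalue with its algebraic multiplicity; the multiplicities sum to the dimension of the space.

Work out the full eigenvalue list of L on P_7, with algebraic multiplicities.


image of 1: 2
image of x: 2x + 7/3
image of x^2: 2x^2 + (14/3)x + 22/9
image of x^3: 2x^3 + 7x^2 + (22/3)x + 127/27
image of x^4: 2x^4 + (28/3)x^3 + (44/3)x^2 + (508/27)x + 340/81
image of x^5: 2x^5 + (35/3)x^4 + (220/9)x^3 + (1270/27)x^2 + (1700/81)x + 1669/243
image of x^6: 2x^6 + 14x^5 + (110/3)x^4 + (2540/27)x^3 + (1700/27)x^2 + (3338/81)x + 4438/729
image of x^7: 2x^7 + (49/3)x^6 + (154/3)x^5 + (4445/27)x^4 + (11900/81)x^3 + (11683/81)x^2 + (31066/729)x + 19555/2187
the matrix is upper triangular; its diagonal is (2, 2, 2, 2, 2, 2, 2, 2)
for a triangular matrix the eigenvalues are the diagonal entries, with algebraic multiplicity their repetition count

λ = 2 (multiplicity 8)


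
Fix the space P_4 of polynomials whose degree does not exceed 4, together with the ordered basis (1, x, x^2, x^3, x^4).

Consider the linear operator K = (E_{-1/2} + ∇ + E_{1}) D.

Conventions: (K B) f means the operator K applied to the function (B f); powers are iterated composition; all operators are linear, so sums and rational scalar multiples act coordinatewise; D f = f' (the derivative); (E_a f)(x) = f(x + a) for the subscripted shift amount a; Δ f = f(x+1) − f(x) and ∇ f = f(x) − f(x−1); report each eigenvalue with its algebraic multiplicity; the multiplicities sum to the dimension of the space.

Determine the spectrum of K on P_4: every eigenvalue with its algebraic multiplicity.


image of 1: 0
image of x: 2
image of x^2: 4x + 3
image of x^3: 6x^2 + 9x + 3/4
image of x^4: 8x^3 + 18x^2 + 3x + 15/2
the matrix is upper triangular; its diagonal is (0, 0, 0, 0, 0)
for a triangular matrix the eigenvalues are the diagonal entries, with algebraic multiplicity their repetition count

λ = 0 (multiplicity 5)


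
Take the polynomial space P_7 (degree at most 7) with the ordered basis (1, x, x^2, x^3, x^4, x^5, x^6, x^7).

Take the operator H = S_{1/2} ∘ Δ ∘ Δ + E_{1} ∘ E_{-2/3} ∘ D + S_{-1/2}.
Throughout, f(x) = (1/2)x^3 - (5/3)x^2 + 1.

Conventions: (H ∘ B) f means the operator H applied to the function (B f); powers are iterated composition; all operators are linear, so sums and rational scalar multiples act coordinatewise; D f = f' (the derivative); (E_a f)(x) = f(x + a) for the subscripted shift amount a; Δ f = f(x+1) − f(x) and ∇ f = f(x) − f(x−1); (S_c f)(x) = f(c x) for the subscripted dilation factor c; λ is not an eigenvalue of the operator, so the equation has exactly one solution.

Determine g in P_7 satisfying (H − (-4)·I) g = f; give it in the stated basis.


the image equals g(x) = (4/31)x^3 - (764/1581)x^2 + (1016/11067)x + 9161/33201

write g with unknown coordinates in the stated basis and equate coefficients in (H − (-4)·I) g = f
solving from the highest basis element down gives g = (4/31)x^3 - (764/1581)x^2 + (1016/11067)x + 9161/33201
check: H g = -(1/62)x^3 + (421/1581)x^2 - (4064/11067)x - 3443/33201
so H g − (-4)·g = (1/2)x^3 - (5/3)x^2 + 1 = f ✓


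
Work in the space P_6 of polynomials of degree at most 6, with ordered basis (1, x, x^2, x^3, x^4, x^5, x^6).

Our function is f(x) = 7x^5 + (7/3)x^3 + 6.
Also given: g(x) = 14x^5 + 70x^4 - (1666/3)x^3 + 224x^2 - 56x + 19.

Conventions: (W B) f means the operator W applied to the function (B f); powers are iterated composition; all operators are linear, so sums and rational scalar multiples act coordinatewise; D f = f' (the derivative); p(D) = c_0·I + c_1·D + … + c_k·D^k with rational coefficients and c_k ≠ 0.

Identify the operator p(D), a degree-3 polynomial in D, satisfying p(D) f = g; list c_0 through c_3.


c_0 = 2, c_1 = 2, c_2 = -4, c_3 = 1/2

D^0 f = 7x^5 + (7/3)x^3 + 6
D^1 f = 35x^4 + 7x^2
D^2 f = 140x^3 + 14x
D^3 f = 420x^2 + 14
matching coefficients of g against c_0 f + c_1 Df + … from the top degree down determines the c_i
solution: c_0 = 2, c_1 = 2, c_2 = -4, c_3 = 1/2


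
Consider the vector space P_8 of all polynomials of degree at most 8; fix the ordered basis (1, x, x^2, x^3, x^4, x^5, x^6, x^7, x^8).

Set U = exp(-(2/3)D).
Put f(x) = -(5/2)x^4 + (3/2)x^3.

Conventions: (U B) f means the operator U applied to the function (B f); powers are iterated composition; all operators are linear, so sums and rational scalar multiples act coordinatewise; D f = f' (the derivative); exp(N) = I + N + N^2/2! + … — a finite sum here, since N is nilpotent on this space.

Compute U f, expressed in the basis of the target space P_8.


order-1 term: (20/3)x^3 - 3x^2
order-2 term: -(20/3)x^2 + 2x
order-3 term: (80/27)x - 4/9
order-4 term: -40/81
the series for exp(-(2/3)D) f terminates at order 4
exp(-(2/3)D) f = -(5/2)x^4 + (49/6)x^3 - (29/3)x^2 + (134/27)x - 76/81

g(x) = -(5/2)x^4 + (49/6)x^3 - (29/3)x^2 + (134/27)x - 76/81


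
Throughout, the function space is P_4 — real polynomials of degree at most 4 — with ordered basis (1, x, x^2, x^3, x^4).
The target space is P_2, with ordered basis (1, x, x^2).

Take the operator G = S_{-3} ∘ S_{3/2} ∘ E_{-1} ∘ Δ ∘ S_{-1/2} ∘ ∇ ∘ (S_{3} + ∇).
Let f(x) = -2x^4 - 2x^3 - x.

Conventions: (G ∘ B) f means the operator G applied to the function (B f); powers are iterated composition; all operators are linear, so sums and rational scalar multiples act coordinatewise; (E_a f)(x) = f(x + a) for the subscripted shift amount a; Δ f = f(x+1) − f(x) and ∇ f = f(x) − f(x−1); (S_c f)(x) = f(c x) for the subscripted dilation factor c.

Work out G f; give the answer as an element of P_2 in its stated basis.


the result is g(x) = (19683/4)x^2 - 675x + 219/2

S_{3} f = -162x^4 - 54x^3 - 3x
∇ f = -8x^3 + 6x^2 - 2x - 1
(S_{3} + ∇) f = -162x^4 - 62x^3 + 6x^2 - 5x - 1
∇ (S_{3} + ∇) f = -648x^3 + 786x^2 - 450x + 89
S_{-1/2} ∇ (S_{3} + ∇) f = 81x^3 + (393/2)x^2 + 225x + 89
Δ (S_{-1/2} ∘ ∇) (S_{3} + ∇) f = 243x^2 + 636x + 1005/2
E_{-1} Δ (S_{-1/2} ∘ ∇) (S_{3} + ∇) f = 243x^2 + 150x + 219/2
S_{3/2} E_{-1} Δ (S_{-1/2} ∘ ∇) (S_{3} + ∇) f = (2187/4)x^2 + 225x + 219/2
S_{-3} S_{3/2} E_{-1} Δ (S_{-1/2} ∘ ∇) (S_{3} + ∇) f = (19683/4)x^2 - 675x + 219/2


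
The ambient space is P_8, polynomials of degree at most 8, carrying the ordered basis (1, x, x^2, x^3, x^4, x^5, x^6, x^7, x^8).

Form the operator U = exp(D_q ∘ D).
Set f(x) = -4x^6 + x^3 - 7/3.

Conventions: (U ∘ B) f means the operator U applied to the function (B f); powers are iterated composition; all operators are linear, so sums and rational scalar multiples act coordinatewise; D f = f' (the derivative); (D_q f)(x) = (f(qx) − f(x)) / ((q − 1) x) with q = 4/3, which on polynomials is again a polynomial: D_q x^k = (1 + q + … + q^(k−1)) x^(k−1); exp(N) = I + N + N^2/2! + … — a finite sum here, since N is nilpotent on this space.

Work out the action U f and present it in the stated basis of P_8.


the image equals g(x) = -4x^6 - (6248/27)x^4 + x^3 - (462352/243)x^2 + 7x - 926405/729

order-1 term: -(6248/27)x^4 + 7x
order-2 term: -(462352/243)x^2
order-3 term: -924704/729
the series for exp(D_q ∘ D) f terminates at order 3
exp(D_q ∘ D) f = -4x^6 - (6248/27)x^4 + x^3 - (462352/243)x^2 + 7x - 926405/729


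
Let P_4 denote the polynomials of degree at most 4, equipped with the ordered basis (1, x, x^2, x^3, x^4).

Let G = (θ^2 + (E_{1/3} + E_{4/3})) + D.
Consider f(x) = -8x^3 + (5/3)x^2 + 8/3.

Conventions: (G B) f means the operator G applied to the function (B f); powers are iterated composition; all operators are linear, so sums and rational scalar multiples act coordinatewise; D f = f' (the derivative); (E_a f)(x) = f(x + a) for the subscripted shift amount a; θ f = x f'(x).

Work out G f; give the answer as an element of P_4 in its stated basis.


the result is g(x) = -88x^3 - 54x^2 - (328/9)x - 97/9

θ f = -24x^3 + (10/3)x^2
θ θ f = -72x^3 + (20/3)x^2
E_{1/3} f = -8x^3 - (19/3)x^2 - (14/9)x + 23/9
E_{4/3} f = -8x^3 - (91/3)x^2 - (344/9)x - 40/3
(E_{1/3} + E_{4/3}) f = -16x^3 - (110/3)x^2 - (358/9)x - 97/9
(θ^2 + (E_{1/3} + E_{4/3})) f = -88x^3 - 30x^2 - (358/9)x - 97/9
D f = -24x^2 + (10/3)x
((θ^2 + (E_{1/3} + E_{4/3})) + D) f = -88x^3 - 54x^2 - (328/9)x - 97/9


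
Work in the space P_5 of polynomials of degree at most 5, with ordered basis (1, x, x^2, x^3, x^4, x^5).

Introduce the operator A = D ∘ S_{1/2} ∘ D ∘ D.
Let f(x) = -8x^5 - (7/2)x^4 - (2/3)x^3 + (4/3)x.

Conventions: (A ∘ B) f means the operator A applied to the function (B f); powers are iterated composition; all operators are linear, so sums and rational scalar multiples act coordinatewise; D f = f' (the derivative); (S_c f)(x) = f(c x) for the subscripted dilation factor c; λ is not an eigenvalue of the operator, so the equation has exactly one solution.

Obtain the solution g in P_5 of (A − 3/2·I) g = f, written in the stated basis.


write g with unknown coordinates in the stated basis and equate coefficients in (A − 3/2·I) g = f
solving from the highest basis element down gives g = (16/3)x^5 + (7/3)x^4 + (4/9)x^3 + (80/3)x^2 + (76/9)x + 8/9
check: A g = 40x^2 + 14x + 4/3
so A g − 3/2·g = -8x^5 - (7/2)x^4 - (2/3)x^3 + (4/3)x = f ✓

the result is g(x) = (16/3)x^5 + (7/3)x^4 + (4/9)x^3 + (80/3)x^2 + (76/9)x + 8/9


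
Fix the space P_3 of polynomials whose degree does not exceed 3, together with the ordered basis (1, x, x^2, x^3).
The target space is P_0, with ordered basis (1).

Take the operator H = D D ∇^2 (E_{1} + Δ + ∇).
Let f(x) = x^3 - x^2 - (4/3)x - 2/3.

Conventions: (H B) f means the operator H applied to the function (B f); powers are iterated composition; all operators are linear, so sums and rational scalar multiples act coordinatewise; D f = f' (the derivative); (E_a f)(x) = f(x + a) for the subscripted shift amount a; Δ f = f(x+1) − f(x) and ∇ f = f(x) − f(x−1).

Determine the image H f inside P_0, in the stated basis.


E_{1} f = x^3 + 2x^2 - (1/3)x - 2
Δ f = 3x^2 + x - 4/3
∇ f = 3x^2 - 5x + 2/3
(E_{1} + Δ + ∇) f = x^3 + 8x^2 - (13/3)x - 8/3
∇ (E_{1} + Δ + ∇) f = 3x^2 + 13x - 34/3
∇ ∇ (E_{1} + Δ + ∇) f = 6x + 10
D ∇^2 (E_{1} + Δ + ∇) f = 6
D D ∇^2 (E_{1} + Δ + ∇) f = 0

g(x) = 0


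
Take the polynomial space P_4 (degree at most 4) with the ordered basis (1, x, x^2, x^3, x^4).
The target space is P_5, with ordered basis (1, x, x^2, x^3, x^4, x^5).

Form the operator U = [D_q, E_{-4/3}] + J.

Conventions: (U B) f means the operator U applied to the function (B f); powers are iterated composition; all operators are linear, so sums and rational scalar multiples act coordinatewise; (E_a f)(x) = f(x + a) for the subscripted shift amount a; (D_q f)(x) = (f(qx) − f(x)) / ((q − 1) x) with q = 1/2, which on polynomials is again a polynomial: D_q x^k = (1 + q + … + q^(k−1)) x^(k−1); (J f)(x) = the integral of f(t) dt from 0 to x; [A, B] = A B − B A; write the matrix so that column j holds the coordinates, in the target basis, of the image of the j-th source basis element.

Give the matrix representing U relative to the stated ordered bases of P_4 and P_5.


image of 1: x
image of x: (1/2)x^2
image of x^2: (1/3)x^3 - 2/3
image of x^3: (1/4)x^4 - (4/3)x + 20/9
image of x^4: (1/5)x^5 - (11/6)x^2 + 6x - 136/27
each image's coordinates form column j of the matrix

the matrix is [[0, 0, -2/3, 20/9, -136/27]; [1, 0, 0, -4/3, 6]; [0, 1/2, 0, 0, -11/6]; [0, 0, 1/3, 0, 0]; [0, 0, 0, 1/4, 0]; [0, 0, 0, 0, 1/5]] (rows listed top to bottom)


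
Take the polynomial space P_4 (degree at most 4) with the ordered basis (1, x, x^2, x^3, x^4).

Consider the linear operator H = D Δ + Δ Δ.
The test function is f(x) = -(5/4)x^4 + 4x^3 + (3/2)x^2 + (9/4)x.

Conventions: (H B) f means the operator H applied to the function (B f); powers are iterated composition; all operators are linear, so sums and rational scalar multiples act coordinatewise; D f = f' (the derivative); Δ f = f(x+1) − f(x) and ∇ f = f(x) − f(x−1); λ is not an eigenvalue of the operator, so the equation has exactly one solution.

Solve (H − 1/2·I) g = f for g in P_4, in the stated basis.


write g with unknown coordinates in the stated basis and equate coefficients in (H − 1/2·I) g = f
solving from the highest basis element down gives g = (5/2)x^4 - 8x^3 + 117x^2 - (33/2)x + 882
check: H g = 60x^2 - 6x + 441
so H g − 1/2·g = -(5/4)x^4 + 4x^3 + (3/2)x^2 + (9/4)x = f ✓

the result is g(x) = (5/2)x^4 - 8x^3 + 117x^2 - (33/2)x + 882
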